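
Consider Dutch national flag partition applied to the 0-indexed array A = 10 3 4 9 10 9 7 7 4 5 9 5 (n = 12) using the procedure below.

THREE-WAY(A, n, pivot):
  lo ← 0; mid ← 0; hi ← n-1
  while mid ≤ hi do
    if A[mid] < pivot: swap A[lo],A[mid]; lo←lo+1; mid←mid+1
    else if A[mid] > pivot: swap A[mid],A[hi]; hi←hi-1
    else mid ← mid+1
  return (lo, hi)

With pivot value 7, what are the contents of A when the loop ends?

pivot = 7; lo=0, mid=0, hi=11
A[mid]=10>7: swap A[0],A[11]; hi=10 → 5 3 4 9 10 9 7 7 4 5 9 10
A[mid]=5<7: swap A[0],A[0]; lo=1,mid=1 → 5 3 4 9 10 9 7 7 4 5 9 10
A[mid]=3<7: swap A[1],A[1]; lo=2,mid=2 → 5 3 4 9 10 9 7 7 4 5 9 10
A[mid]=4<7: swap A[2],A[2]; lo=3,mid=3 → 5 3 4 9 10 9 7 7 4 5 9 10
A[mid]=9>7: swap A[3],A[10]; hi=9 → 5 3 4 9 10 9 7 7 4 5 9 10
A[mid]=9>7: swap A[3],A[9]; hi=8 → 5 3 4 5 10 9 7 7 4 9 9 10
A[mid]=5<7: swap A[3],A[3]; lo=4,mid=4 → 5 3 4 5 10 9 7 7 4 9 9 10
A[mid]=10>7: swap A[4],A[8]; hi=7 → 5 3 4 5 4 9 7 7 10 9 9 10
A[mid]=4<7: swap A[4],A[4]; lo=5,mid=5 → 5 3 4 5 4 9 7 7 10 9 9 10
A[mid]=9>7: swap A[5],A[7]; hi=6 → 5 3 4 5 4 7 7 9 10 9 9 10
A[mid]=7=7: mid=6
A[mid]=7=7: mid=7
end: lo=5, hi=6; A = 5 3 4 5 4 7 7 9 10 9 9 10

5 3 4 5 4 7 7 9 10 9 9 10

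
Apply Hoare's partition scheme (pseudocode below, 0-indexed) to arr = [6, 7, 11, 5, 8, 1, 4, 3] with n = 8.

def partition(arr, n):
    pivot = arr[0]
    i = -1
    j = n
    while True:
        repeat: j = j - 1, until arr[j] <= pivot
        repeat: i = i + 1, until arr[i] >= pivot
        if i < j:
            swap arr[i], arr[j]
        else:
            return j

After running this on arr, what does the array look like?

[3, 4, 1, 5, 8, 11, 7, 6]

pivot = arr[0] = 6; i = -1, j = 8
j→7 (arr[7]=3≤6), i→0 (arr[0]=6≥6); i<j, swap → [3, 7, 11, 5, 8, 1, 4, 6]
j→6 (arr[6]=4≤6), i→1 (arr[1]=7≥6); i<j, swap → [3, 4, 11, 5, 8, 1, 7, 6]
j→5 (arr[5]=1≤6), i→2 (arr[2]=11≥6); i<j, swap → [3, 4, 1, 5, 8, 11, 7, 6]
j→3, i→4; i≥j, return j=3. arr = [3, 4, 1, 5, 8, 11, 7, 6]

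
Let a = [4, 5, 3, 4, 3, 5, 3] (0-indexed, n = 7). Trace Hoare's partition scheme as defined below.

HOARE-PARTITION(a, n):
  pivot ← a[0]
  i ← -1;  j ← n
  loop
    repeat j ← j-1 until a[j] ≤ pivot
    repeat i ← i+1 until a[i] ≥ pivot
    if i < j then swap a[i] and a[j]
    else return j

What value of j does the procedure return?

pivot = a[0] = 4; i = -1, j = 7
j→6 (a[6]=3≤4), i→0 (a[0]=4≥4); i<j, swap → [3, 5, 3, 4, 3, 5, 4]
j→4 (a[4]=3≤4), i→1 (a[1]=5≥4); i<j, swap → [3, 3, 3, 4, 5, 5, 4]
j→3, i→3; i≥j, return j=3. a = [3, 3, 3, 4, 5, 5, 4]

3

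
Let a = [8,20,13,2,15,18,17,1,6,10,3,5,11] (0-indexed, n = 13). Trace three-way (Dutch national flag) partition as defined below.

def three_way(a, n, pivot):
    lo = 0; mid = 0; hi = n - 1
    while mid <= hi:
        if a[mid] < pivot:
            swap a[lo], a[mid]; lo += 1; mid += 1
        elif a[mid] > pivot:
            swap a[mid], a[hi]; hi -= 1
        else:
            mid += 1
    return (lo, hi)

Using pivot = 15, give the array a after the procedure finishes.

lo=0 mid=0 hi=12
8<15: swap(0,0), lo=1 mid=1 ⇒ [8,20,13,2,15,18,17,1,6,10,3,5,11]
20>15: swap(1,12), hi=11 ⇒ [8,11,13,2,15,18,17,1,6,10,3,5,20]
11<15: swap(1,1), lo=2 mid=2 ⇒ [8,11,13,2,15,18,17,1,6,10,3,5,20]
13<15: swap(2,2), lo=3 mid=3 ⇒ [8,11,13,2,15,18,17,1,6,10,3,5,20]
2<15: swap(3,3), lo=4 mid=4 ⇒ [8,11,13,2,15,18,17,1,6,10,3,5,20]
15=15: mid=5
18>15: swap(5,11), hi=10 ⇒ [8,11,13,2,15,5,17,1,6,10,3,18,20]
5<15: swap(4,5), lo=5 mid=6 ⇒ [8,11,13,2,5,15,17,1,6,10,3,18,20]
17>15: swap(6,10), hi=9 ⇒ [8,11,13,2,5,15,3,1,6,10,17,18,20]
3<15: swap(5,6), lo=6 mid=7 ⇒ [8,11,13,2,5,3,15,1,6,10,17,18,20]
1<15: swap(6,7), lo=7 mid=8 ⇒ [8,11,13,2,5,3,1,15,6,10,17,18,20]
6<15: swap(7,8), lo=8 mid=9 ⇒ [8,11,13,2,5,3,1,6,15,10,17,18,20]
10<15: swap(8,9), lo=9 mid=10 ⇒ [8,11,13,2,5,3,1,6,10,15,17,18,20]
done. lo=9 hi=9; a=[8,11,13,2,5,3,1,6,10,15,17,18,20]

[8,11,13,2,5,3,1,6,10,15,17,18,20]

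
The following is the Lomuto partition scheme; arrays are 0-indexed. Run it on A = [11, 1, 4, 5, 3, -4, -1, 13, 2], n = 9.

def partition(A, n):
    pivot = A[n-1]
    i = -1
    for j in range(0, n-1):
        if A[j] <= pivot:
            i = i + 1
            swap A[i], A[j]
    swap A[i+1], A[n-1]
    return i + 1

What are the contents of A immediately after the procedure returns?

[1, -4, -1, 2, 3, 11, 4, 13, 5]

pivot = A[8] = 2; i = -1
j=0: A[0]=11 > 2 → no swap
j=1: A[1]=1 ≤ 2 → i=0, swap A[0],A[1] → [1, 11, 4, 5, 3, -4, -1, 13, 2]
j=2: A[2]=4 > 2 → no swap
j=3: A[3]=5 > 2 → no swap
j=4: A[4]=3 > 2 → no swap
j=5: A[5]=-4 ≤ 2 → i=1, swap A[1],A[5] → [1, -4, 4, 5, 3, 11, -1, 13, 2]
j=6: A[6]=-1 ≤ 2 → i=2, swap A[2],A[6] → [1, -4, -1, 5, 3, 11, 4, 13, 2]
j=7: A[7]=13 > 2 → no swap
final swap A[3],A[8] → [1, -4, -1, 2, 3, 11, 4, 13, 5]; return 3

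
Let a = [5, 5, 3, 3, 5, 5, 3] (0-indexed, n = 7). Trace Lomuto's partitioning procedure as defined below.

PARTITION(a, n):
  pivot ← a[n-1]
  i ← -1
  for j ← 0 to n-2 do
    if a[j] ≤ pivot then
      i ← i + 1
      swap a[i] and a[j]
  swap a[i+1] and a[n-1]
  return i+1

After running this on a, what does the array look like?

[3, 3, 3, 5, 5, 5, 5]

pivot = a[6] = 3; i = -1
j=0: a[0]=5 > 3 → no swap
j=1: a[1]=5 > 3 → no swap
j=2: a[2]=3 ≤ 3 → i=0, swap a[0],a[2] → [3, 5, 5, 3, 5, 5, 3]
j=3: a[3]=3 ≤ 3 → i=1, swap a[1],a[3] → [3, 3, 5, 5, 5, 5, 3]
j=4: a[4]=5 > 3 → no swap
j=5: a[5]=5 > 3 → no swap
final swap a[2],a[6] → [3, 3, 3, 5, 5, 5, 5]; return 2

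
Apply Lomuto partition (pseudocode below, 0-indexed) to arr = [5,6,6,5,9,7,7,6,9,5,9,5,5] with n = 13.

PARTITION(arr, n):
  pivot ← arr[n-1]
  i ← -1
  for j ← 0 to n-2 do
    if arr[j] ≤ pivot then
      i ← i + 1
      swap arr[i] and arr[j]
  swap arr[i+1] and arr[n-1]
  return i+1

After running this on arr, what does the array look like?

[5,5,5,5,5,7,7,6,9,6,9,6,9]

pivot = arr[12] = 5; i = -1
j=0: arr[0]=5 ≤ 5 → i=0, swap arr[0],arr[0] (no change) → [5,6,6,5,9,7,7,6,9,5,9,5,5]
j=1: arr[1]=6 > 5 → no swap
j=2: arr[2]=6 > 5 → no swap
j=3: arr[3]=5 ≤ 5 → i=1, swap arr[1],arr[3] → [5,5,6,6,9,7,7,6,9,5,9,5,5]
j=4: arr[4]=9 > 5 → no swap
j=5: arr[5]=7 > 5 → no swap
j=6: arr[6]=7 > 5 → no swap
j=7: arr[7]=6 > 5 → no swap
j=8: arr[8]=9 > 5 → no swap
j=9: arr[9]=5 ≤ 5 → i=2, swap arr[2],arr[9] → [5,5,5,6,9,7,7,6,9,6,9,5,5]
j=10: arr[10]=9 > 5 → no swap
j=11: arr[11]=5 ≤ 5 → i=3, swap arr[3],arr[11] → [5,5,5,5,9,7,7,6,9,6,9,6,5]
final swap arr[4],arr[12] → [5,5,5,5,5,7,7,6,9,6,9,6,9]; return 4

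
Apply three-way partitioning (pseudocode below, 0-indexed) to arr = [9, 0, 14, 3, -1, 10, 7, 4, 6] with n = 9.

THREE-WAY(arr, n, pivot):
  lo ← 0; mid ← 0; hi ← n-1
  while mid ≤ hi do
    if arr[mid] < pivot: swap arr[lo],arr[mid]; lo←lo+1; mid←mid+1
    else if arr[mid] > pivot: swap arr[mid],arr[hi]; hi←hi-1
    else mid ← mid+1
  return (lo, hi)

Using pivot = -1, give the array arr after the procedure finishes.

[-1, 14, 3, 0, 10, 7, 4, 6, 9]

lo=0 mid=0 hi=8
9>-1: swap(0,8), hi=7 ⇒ [6, 0, 14, 3, -1, 10, 7, 4, 9]
6>-1: swap(0,7), hi=6 ⇒ [4, 0, 14, 3, -1, 10, 7, 6, 9]
4>-1: swap(0,6), hi=5 ⇒ [7, 0, 14, 3, -1, 10, 4, 6, 9]
7>-1: swap(0,5), hi=4 ⇒ [10, 0, 14, 3, -1, 7, 4, 6, 9]
10>-1: swap(0,4), hi=3 ⇒ [-1, 0, 14, 3, 10, 7, 4, 6, 9]
-1=-1: mid=1
0>-1: swap(1,3), hi=2 ⇒ [-1, 3, 14, 0, 10, 7, 4, 6, 9]
3>-1: swap(1,2), hi=1 ⇒ [-1, 14, 3, 0, 10, 7, 4, 6, 9]
14>-1: swap(1,1), hi=0 ⇒ [-1, 14, 3, 0, 10, 7, 4, 6, 9]
done. lo=0 hi=0; arr=[-1, 14, 3, 0, 10, 7, 4, 6, 9]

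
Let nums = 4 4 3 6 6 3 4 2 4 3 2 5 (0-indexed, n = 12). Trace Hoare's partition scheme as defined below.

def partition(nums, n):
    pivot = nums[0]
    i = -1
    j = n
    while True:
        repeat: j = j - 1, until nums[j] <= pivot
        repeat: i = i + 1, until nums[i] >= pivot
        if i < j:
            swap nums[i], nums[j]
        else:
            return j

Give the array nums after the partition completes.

pivot = nums[0] = 4; i = -1, j = 12
j→10 (nums[10]=2≤4), i→0 (nums[0]=4≥4); i<j, swap → 2 4 3 6 6 3 4 2 4 3 4 5
j→9 (nums[9]=3≤4), i→1 (nums[1]=4≥4); i<j, swap → 2 3 3 6 6 3 4 2 4 4 4 5
j→8 (nums[8]=4≤4), i→3 (nums[3]=6≥4); i<j, swap → 2 3 3 4 6 3 4 2 6 4 4 5
j→7 (nums[7]=2≤4), i→4 (nums[4]=6≥4); i<j, swap → 2 3 3 4 2 3 4 6 6 4 4 5
j→6, i→6; i≥j, return j=6. nums = 2 3 3 4 2 3 4 6 6 4 4 5

2 3 3 4 2 3 4 6 6 4 4 5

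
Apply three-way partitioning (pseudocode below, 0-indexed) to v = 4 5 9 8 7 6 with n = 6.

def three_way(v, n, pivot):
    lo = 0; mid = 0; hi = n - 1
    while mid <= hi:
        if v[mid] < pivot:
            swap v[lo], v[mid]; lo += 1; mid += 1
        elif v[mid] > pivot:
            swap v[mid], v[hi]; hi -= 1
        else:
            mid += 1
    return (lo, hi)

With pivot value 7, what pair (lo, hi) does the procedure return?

(3, 3)

pivot = 7; lo=0, mid=0, hi=5
v[mid]=4<7: swap v[0],v[0]; lo=1,mid=1 → 4 5 9 8 7 6
v[mid]=5<7: swap v[1],v[1]; lo=2,mid=2 → 4 5 9 8 7 6
v[mid]=9>7: swap v[2],v[5]; hi=4 → 4 5 6 8 7 9
v[mid]=6<7: swap v[2],v[2]; lo=3,mid=3 → 4 5 6 8 7 9
v[mid]=8>7: swap v[3],v[4]; hi=3 → 4 5 6 7 8 9
v[mid]=7=7: mid=4
end: lo=3, hi=3; v = 4 5 6 7 8 9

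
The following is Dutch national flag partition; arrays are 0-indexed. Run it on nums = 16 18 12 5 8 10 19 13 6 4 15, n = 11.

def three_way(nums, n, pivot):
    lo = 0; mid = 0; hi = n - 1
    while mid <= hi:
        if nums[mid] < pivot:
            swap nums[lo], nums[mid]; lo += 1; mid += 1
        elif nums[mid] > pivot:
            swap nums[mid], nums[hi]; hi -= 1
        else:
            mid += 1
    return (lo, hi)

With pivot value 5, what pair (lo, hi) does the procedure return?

(1, 1)

lo=0 mid=0 hi=10
16>5: swap(0,10), hi=9 ⇒ 15 18 12 5 8 10 19 13 6 4 16
15>5: swap(0,9), hi=8 ⇒ 4 18 12 5 8 10 19 13 6 15 16
4<5: swap(0,0), lo=1 mid=1 ⇒ 4 18 12 5 8 10 19 13 6 15 16
18>5: swap(1,8), hi=7 ⇒ 4 6 12 5 8 10 19 13 18 15 16
6>5: swap(1,7), hi=6 ⇒ 4 13 12 5 8 10 19 6 18 15 16
13>5: swap(1,6), hi=5 ⇒ 4 19 12 5 8 10 13 6 18 15 16
19>5: swap(1,5), hi=4 ⇒ 4 10 12 5 8 19 13 6 18 15 16
10>5: swap(1,4), hi=3 ⇒ 4 8 12 5 10 19 13 6 18 15 16
8>5: swap(1,3), hi=2 ⇒ 4 5 12 8 10 19 13 6 18 15 16
5=5: mid=2
12>5: swap(2,2), hi=1 ⇒ 4 5 12 8 10 19 13 6 18 15 16
done. lo=1 hi=1; nums=4 5 12 8 10 19 13 6 18 15 16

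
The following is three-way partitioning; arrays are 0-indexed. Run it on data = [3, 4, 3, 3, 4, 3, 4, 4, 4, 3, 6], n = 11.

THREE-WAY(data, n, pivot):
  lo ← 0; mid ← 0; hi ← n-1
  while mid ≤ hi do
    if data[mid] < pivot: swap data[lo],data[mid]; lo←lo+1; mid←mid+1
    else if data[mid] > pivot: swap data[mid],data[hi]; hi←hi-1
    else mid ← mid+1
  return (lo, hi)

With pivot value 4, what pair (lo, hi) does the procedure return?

(5, 9)

pivot = 4; lo=0, mid=0, hi=10
data[mid]=3<4: swap data[0],data[0]; lo=1,mid=1 → [3, 4, 3, 3, 4, 3, 4, 4, 4, 3, 6]
data[mid]=4=4: mid=2
data[mid]=3<4: swap data[1],data[2]; lo=2,mid=3 → [3, 3, 4, 3, 4, 3, 4, 4, 4, 3, 6]
data[mid]=3<4: swap data[2],data[3]; lo=3,mid=4 → [3, 3, 3, 4, 4, 3, 4, 4, 4, 3, 6]
data[mid]=4=4: mid=5
data[mid]=3<4: swap data[3],data[5]; lo=4,mid=6 → [3, 3, 3, 3, 4, 4, 4, 4, 4, 3, 6]
data[mid]=4=4: mid=7
data[mid]=4=4: mid=8
data[mid]=4=4: mid=9
data[mid]=3<4: swap data[4],data[9]; lo=5,mid=10 → [3, 3, 3, 3, 3, 4, 4, 4, 4, 4, 6]
data[mid]=6>4: swap data[10],data[10]; hi=9 → [3, 3, 3, 3, 3, 4, 4, 4, 4, 4, 6]
end: lo=5, hi=9; data = [3, 3, 3, 3, 3, 4, 4, 4, 4, 4, 6]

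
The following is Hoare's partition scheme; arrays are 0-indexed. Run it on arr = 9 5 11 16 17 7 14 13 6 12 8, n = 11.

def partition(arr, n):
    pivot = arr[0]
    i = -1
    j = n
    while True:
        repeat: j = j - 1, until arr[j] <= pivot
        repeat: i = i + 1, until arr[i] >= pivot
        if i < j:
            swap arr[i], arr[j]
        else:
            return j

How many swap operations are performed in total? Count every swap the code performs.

3

pivot=9
j stops at 10 (8), i stops at 0 (9); swap ⇒ 8 5 11 16 17 7 14 13 6 12 9
j stops at 8 (6), i stops at 2 (11); swap ⇒ 8 5 6 16 17 7 14 13 11 12 9
j stops at 5 (7), i stops at 3 (16); swap ⇒ 8 5 6 7 17 16 14 13 11 12 9
j stops at 3, i stops at 4; i≥j ⇒ return 3. arr=8 5 6 7 17 16 14 13 11 12 9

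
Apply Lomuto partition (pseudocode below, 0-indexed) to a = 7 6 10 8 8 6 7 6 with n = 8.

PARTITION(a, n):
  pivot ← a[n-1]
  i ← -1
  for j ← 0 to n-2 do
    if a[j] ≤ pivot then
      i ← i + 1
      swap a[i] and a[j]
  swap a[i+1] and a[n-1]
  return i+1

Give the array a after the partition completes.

pivot = a[7] = 6; i = -1
j=0: a[0]=7 > 6 → no swap
j=1: a[1]=6 ≤ 6 → i=0, swap a[0],a[1] → 6 7 10 8 8 6 7 6
j=2: a[2]=10 > 6 → no swap
j=3: a[3]=8 > 6 → no swap
j=4: a[4]=8 > 6 → no swap
j=5: a[5]=6 ≤ 6 → i=1, swap a[1],a[5] → 6 6 10 8 8 7 7 6
j=6: a[6]=7 > 6 → no swap
final swap a[2],a[7] → 6 6 6 8 8 7 7 10; return 2

6 6 6 8 8 7 7 10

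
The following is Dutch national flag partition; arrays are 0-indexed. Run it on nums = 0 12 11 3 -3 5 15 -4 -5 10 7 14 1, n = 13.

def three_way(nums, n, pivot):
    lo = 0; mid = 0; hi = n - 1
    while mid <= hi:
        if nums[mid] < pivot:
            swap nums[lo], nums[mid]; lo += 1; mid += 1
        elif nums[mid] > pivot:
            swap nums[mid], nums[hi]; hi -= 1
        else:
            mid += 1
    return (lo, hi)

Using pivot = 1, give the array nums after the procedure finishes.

lo=0 mid=0 hi=12
0<1: swap(0,0), lo=1 mid=1 ⇒ 0 12 11 3 -3 5 15 -4 -5 10 7 14 1
12>1: swap(1,12), hi=11 ⇒ 0 1 11 3 -3 5 15 -4 -5 10 7 14 12
1=1: mid=2
11>1: swap(2,11), hi=10 ⇒ 0 1 14 3 -3 5 15 -4 -5 10 7 11 12
14>1: swap(2,10), hi=9 ⇒ 0 1 7 3 -3 5 15 -4 -5 10 14 11 12
7>1: swap(2,9), hi=8 ⇒ 0 1 10 3 -3 5 15 -4 -5 7 14 11 12
10>1: swap(2,8), hi=7 ⇒ 0 1 -5 3 -3 5 15 -4 10 7 14 11 12
-5<1: swap(1,2), lo=2 mid=3 ⇒ 0 -5 1 3 -3 5 15 -4 10 7 14 11 12
3>1: swap(3,7), hi=6 ⇒ 0 -5 1 -4 -3 5 15 3 10 7 14 11 12
-4<1: swap(2,3), lo=3 mid=4 ⇒ 0 -5 -4 1 -3 5 15 3 10 7 14 11 12
-3<1: swap(3,4), lo=4 mid=5 ⇒ 0 -5 -4 -3 1 5 15 3 10 7 14 11 12
5>1: swap(5,6), hi=5 ⇒ 0 -5 -4 -3 1 15 5 3 10 7 14 11 12
15>1: swap(5,5), hi=4 ⇒ 0 -5 -4 -3 1 15 5 3 10 7 14 11 12
done. lo=4 hi=4; nums=0 -5 -4 -3 1 15 5 3 10 7 14 11 12

0 -5 -4 -3 1 15 5 3 10 7 14 11 12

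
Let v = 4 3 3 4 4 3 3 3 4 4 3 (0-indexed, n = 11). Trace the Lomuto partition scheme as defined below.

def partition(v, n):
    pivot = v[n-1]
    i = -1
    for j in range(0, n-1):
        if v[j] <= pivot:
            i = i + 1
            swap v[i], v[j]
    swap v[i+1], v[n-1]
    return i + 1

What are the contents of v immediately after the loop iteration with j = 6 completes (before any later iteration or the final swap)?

3 3 3 3 4 4 4 3 4 4 3

pivot=3, i=-1
j=0: 4>3, skip
j=1: 3≤3, i=0, swap(0,1) ⇒ 3 4 3 4 4 3 3 3 4 4 3
j=2: 3≤3, i=1, swap(1,2) ⇒ 3 3 4 4 4 3 3 3 4 4 3
j=3: 4>3, skip
j=4: 4>3, skip
j=5: 3≤3, i=2, swap(2,5) ⇒ 3 3 3 4 4 4 3 3 4 4 3
j=6: 3≤3, i=3, swap(3,6) ⇒ 3 3 3 3 4 4 4 3 4 4 3
(after j=6) v = 3 3 3 3 4 4 4 3 4 4 3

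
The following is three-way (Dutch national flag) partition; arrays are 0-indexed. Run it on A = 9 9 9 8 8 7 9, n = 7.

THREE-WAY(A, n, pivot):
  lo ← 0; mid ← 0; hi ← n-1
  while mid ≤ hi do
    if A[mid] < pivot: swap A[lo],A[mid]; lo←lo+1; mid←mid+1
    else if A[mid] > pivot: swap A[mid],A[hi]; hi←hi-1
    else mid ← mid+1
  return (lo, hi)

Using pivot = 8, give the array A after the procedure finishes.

pivot = 8; lo=0, mid=0, hi=6
A[mid]=9>8: swap A[0],A[6]; hi=5 → 9 9 9 8 8 7 9
A[mid]=9>8: swap A[0],A[5]; hi=4 → 7 9 9 8 8 9 9
A[mid]=7<8: swap A[0],A[0]; lo=1,mid=1 → 7 9 9 8 8 9 9
A[mid]=9>8: swap A[1],A[4]; hi=3 → 7 8 9 8 9 9 9
A[mid]=8=8: mid=2
A[mid]=9>8: swap A[2],A[3]; hi=2 → 7 8 8 9 9 9 9
A[mid]=8=8: mid=3
end: lo=1, hi=2; A = 7 8 8 9 9 9 9

7 8 8 9 9 9 9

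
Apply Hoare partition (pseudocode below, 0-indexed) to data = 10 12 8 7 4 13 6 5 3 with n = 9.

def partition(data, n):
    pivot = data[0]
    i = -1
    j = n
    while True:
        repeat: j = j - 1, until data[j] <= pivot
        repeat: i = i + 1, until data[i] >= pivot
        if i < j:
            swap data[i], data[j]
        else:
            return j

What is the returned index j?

5

pivot = data[0] = 10; i = -1, j = 9
j→8 (data[8]=3≤10), i→0 (data[0]=10≥10); i<j, swap → 3 12 8 7 4 13 6 5 10
j→7 (data[7]=5≤10), i→1 (data[1]=12≥10); i<j, swap → 3 5 8 7 4 13 6 12 10
j→6 (data[6]=6≤10), i→5 (data[5]=13≥10); i<j, swap → 3 5 8 7 4 6 13 12 10
j→5, i→6; i≥j, return j=5. data = 3 5 8 7 4 6 13 12 10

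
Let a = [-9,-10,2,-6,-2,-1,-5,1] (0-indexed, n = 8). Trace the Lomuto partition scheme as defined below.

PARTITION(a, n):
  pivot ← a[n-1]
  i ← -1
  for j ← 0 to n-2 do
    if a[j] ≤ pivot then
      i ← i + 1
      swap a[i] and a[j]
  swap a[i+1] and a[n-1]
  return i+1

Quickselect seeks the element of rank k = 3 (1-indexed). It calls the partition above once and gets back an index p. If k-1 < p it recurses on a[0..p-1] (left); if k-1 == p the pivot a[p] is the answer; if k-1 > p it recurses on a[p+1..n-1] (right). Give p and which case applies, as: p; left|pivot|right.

6; left

pivot = a[7] = 1; i = -1
j=0: a[0]=-9 ≤ 1 → i=0, swap a[0],a[0] (no change) → [-9,-10,2,-6,-2,-1,-5,1]
j=1: a[1]=-10 ≤ 1 → i=1, swap a[1],a[1] (no change) → [-9,-10,2,-6,-2,-1,-5,1]
j=2: a[2]=2 > 1 → no swap
j=3: a[3]=-6 ≤ 1 → i=2, swap a[2],a[3] → [-9,-10,-6,2,-2,-1,-5,1]
j=4: a[4]=-2 ≤ 1 → i=3, swap a[3],a[4] → [-9,-10,-6,-2,2,-1,-5,1]
j=5: a[5]=-1 ≤ 1 → i=4, swap a[4],a[5] → [-9,-10,-6,-2,-1,2,-5,1]
j=6: a[6]=-5 ≤ 1 → i=5, swap a[5],a[6] → [-9,-10,-6,-2,-1,-5,2,1]
final swap a[6],a[7] → [-9,-10,-6,-2,-1,-5,1,2]; return 6
p = 6; k-1 = 2 < 6 ⇒ left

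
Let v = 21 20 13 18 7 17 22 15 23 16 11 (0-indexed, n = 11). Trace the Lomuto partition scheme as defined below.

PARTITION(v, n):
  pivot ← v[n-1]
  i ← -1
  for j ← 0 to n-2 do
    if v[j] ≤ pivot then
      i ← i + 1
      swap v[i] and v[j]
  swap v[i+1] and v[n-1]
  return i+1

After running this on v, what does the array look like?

pivot=11, i=-1
j=0: 21>11, skip
j=1: 20>11, skip
j=2: 13>11, skip
j=3: 18>11, skip
j=4: 7≤11, i=0, swap(0,4) ⇒ 7 20 13 18 21 17 22 15 23 16 11
j=5: 17>11, skip
j=6: 22>11, skip
j=7: 15>11, skip
j=8: 23>11, skip
j=9: 16>11, skip
swap(1,10) ⇒ 7 11 13 18 21 17 22 15 23 16 20; return 1

7 11 13 18 21 17 22 15 23 16 20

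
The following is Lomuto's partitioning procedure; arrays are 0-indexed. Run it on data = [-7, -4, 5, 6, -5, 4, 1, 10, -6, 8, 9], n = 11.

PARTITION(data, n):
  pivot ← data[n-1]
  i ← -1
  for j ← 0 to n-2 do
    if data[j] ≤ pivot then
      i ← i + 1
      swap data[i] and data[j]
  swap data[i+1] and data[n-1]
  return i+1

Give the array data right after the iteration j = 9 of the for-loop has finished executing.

[-7, -4, 5, 6, -5, 4, 1, -6, 8, 10, 9]

pivot=9, i=-1
j=0: -7≤9, i=0, swap(0,0) ⇒ [-7, -4, 5, 6, -5, 4, 1, 10, -6, 8, 9]
j=1: -4≤9, i=1, swap(1,1) ⇒ [-7, -4, 5, 6, -5, 4, 1, 10, -6, 8, 9]
j=2: 5≤9, i=2, swap(2,2) ⇒ [-7, -4, 5, 6, -5, 4, 1, 10, -6, 8, 9]
j=3: 6≤9, i=3, swap(3,3) ⇒ [-7, -4, 5, 6, -5, 4, 1, 10, -6, 8, 9]
j=4: -5≤9, i=4, swap(4,4) ⇒ [-7, -4, 5, 6, -5, 4, 1, 10, -6, 8, 9]
j=5: 4≤9, i=5, swap(5,5) ⇒ [-7, -4, 5, 6, -5, 4, 1, 10, -6, 8, 9]
j=6: 1≤9, i=6, swap(6,6) ⇒ [-7, -4, 5, 6, -5, 4, 1, 10, -6, 8, 9]
j=7: 10>9, skip
j=8: -6≤9, i=7, swap(7,8) ⇒ [-7, -4, 5, 6, -5, 4, 1, -6, 10, 8, 9]
j=9: 8≤9, i=8, swap(8,9) ⇒ [-7, -4, 5, 6, -5, 4, 1, -6, 8, 10, 9]
(after j=9) data = [-7, -4, 5, 6, -5, 4, 1, -6, 8, 10, 9]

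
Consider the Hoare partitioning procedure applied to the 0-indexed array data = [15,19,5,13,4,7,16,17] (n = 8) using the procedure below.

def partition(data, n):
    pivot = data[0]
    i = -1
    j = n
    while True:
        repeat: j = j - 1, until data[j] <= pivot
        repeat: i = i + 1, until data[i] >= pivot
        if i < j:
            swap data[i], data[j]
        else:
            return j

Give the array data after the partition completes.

pivot=15
j stops at 5 (7), i stops at 0 (15); swap ⇒ [7,19,5,13,4,15,16,17]
j stops at 4 (4), i stops at 1 (19); swap ⇒ [7,4,5,13,19,15,16,17]
j stops at 3, i stops at 4; i≥j ⇒ return 3. data=[7,4,5,13,19,15,16,17]

[7,4,5,13,19,15,16,17]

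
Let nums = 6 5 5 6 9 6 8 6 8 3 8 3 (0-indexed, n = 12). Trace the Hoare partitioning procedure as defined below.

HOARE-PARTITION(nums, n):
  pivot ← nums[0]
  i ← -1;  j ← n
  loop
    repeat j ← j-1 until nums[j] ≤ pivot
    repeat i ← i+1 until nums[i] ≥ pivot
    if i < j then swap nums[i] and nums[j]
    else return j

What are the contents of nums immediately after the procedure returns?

pivot = nums[0] = 6; i = -1, j = 12
j→11 (nums[11]=3≤6), i→0 (nums[0]=6≥6); i<j, swap → 3 5 5 6 9 6 8 6 8 3 8 6
j→9 (nums[9]=3≤6), i→3 (nums[3]=6≥6); i<j, swap → 3 5 5 3 9 6 8 6 8 6 8 6
j→7 (nums[7]=6≤6), i→4 (nums[4]=9≥6); i<j, swap → 3 5 5 3 6 6 8 9 8 6 8 6
j→5, i→5; i≥j, return j=5. nums = 3 5 5 3 6 6 8 9 8 6 8 6

3 5 5 3 6 6 8 9 8 6 8 6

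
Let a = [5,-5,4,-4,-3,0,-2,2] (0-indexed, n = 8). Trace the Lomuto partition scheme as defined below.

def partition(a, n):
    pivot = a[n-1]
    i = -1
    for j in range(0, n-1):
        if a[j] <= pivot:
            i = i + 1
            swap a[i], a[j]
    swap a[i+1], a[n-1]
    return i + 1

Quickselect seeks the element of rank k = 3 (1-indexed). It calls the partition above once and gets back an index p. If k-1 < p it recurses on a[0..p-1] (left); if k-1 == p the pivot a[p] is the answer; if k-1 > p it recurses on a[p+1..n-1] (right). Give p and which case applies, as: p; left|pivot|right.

5; left

pivot = a[7] = 2; i = -1
j=0: a[0]=5 > 2 → no swap
j=1: a[1]=-5 ≤ 2 → i=0, swap a[0],a[1] → [-5,5,4,-4,-3,0,-2,2]
j=2: a[2]=4 > 2 → no swap
j=3: a[3]=-4 ≤ 2 → i=1, swap a[1],a[3] → [-5,-4,4,5,-3,0,-2,2]
j=4: a[4]=-3 ≤ 2 → i=2, swap a[2],a[4] → [-5,-4,-3,5,4,0,-2,2]
j=5: a[5]=0 ≤ 2 → i=3, swap a[3],a[5] → [-5,-4,-3,0,4,5,-2,2]
j=6: a[6]=-2 ≤ 2 → i=4, swap a[4],a[6] → [-5,-4,-3,0,-2,5,4,2]
final swap a[5],a[7] → [-5,-4,-3,0,-2,2,4,5]; return 5
p = 5; k-1 = 2 < 5 ⇒ left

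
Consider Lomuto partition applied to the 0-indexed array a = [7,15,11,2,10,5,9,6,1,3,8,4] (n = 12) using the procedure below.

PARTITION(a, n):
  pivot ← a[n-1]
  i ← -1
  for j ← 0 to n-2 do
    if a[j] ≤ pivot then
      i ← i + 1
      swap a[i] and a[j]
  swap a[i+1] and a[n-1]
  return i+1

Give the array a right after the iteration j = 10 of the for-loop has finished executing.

pivot=4, i=-1
j=0: 7>4, skip
j=1: 15>4, skip
j=2: 11>4, skip
j=3: 2≤4, i=0, swap(0,3) ⇒ [2,15,11,7,10,5,9,6,1,3,8,4]
j=4: 10>4, skip
j=5: 5>4, skip
j=6: 9>4, skip
j=7: 6>4, skip
j=8: 1≤4, i=1, swap(1,8) ⇒ [2,1,11,7,10,5,9,6,15,3,8,4]
j=9: 3≤4, i=2, swap(2,9) ⇒ [2,1,3,7,10,5,9,6,15,11,8,4]
j=10: 8>4, skip
(after j=10) a = [2,1,3,7,10,5,9,6,15,11,8,4]

[2,1,3,7,10,5,9,6,15,11,8,4]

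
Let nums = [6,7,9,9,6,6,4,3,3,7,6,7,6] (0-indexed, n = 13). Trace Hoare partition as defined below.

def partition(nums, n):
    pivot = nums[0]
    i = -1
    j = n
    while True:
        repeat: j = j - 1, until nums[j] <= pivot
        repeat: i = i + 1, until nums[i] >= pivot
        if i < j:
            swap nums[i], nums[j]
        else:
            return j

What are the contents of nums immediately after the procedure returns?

[6,6,3,3,4,6,6,9,9,7,7,7,6]

pivot=6
j stops at 12 (6), i stops at 0 (6); swap ⇒ [6,7,9,9,6,6,4,3,3,7,6,7,6]
j stops at 10 (6), i stops at 1 (7); swap ⇒ [6,6,9,9,6,6,4,3,3,7,7,7,6]
j stops at 8 (3), i stops at 2 (9); swap ⇒ [6,6,3,9,6,6,4,3,9,7,7,7,6]
j stops at 7 (3), i stops at 3 (9); swap ⇒ [6,6,3,3,6,6,4,9,9,7,7,7,6]
j stops at 6 (4), i stops at 4 (6); swap ⇒ [6,6,3,3,4,6,6,9,9,7,7,7,6]
j stops at 5, i stops at 5; i≥j ⇒ return 5. nums=[6,6,3,3,4,6,6,9,9,7,7,7,6]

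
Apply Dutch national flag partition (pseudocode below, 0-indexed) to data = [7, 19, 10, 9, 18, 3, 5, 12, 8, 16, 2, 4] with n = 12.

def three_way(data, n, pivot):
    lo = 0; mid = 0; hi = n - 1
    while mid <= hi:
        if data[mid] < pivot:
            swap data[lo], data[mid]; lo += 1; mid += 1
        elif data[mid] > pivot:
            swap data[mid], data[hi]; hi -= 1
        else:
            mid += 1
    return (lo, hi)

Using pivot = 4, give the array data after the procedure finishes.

[2, 3, 4, 18, 9, 5, 12, 8, 16, 10, 19, 7]

pivot = 4; lo=0, mid=0, hi=11
data[mid]=7>4: swap data[0],data[11]; hi=10 → [4, 19, 10, 9, 18, 3, 5, 12, 8, 16, 2, 7]
data[mid]=4=4: mid=1
data[mid]=19>4: swap data[1],data[10]; hi=9 → [4, 2, 10, 9, 18, 3, 5, 12, 8, 16, 19, 7]
data[mid]=2<4: swap data[0],data[1]; lo=1,mid=2 → [2, 4, 10, 9, 18, 3, 5, 12, 8, 16, 19, 7]
data[mid]=10>4: swap data[2],data[9]; hi=8 → [2, 4, 16, 9, 18, 3, 5, 12, 8, 10, 19, 7]
data[mid]=16>4: swap data[2],data[8]; hi=7 → [2, 4, 8, 9, 18, 3, 5, 12, 16, 10, 19, 7]
data[mid]=8>4: swap data[2],data[7]; hi=6 → [2, 4, 12, 9, 18, 3, 5, 8, 16, 10, 19, 7]
data[mid]=12>4: swap data[2],data[6]; hi=5 → [2, 4, 5, 9, 18, 3, 12, 8, 16, 10, 19, 7]
data[mid]=5>4: swap data[2],data[5]; hi=4 → [2, 4, 3, 9, 18, 5, 12, 8, 16, 10, 19, 7]
data[mid]=3<4: swap data[1],data[2]; lo=2,mid=3 → [2, 3, 4, 9, 18, 5, 12, 8, 16, 10, 19, 7]
data[mid]=9>4: swap data[3],data[4]; hi=3 → [2, 3, 4, 18, 9, 5, 12, 8, 16, 10, 19, 7]
data[mid]=18>4: swap data[3],data[3]; hi=2 → [2, 3, 4, 18, 9, 5, 12, 8, 16, 10, 19, 7]
end: lo=2, hi=2; data = [2, 3, 4, 18, 9, 5, 12, 8, 16, 10, 19, 7]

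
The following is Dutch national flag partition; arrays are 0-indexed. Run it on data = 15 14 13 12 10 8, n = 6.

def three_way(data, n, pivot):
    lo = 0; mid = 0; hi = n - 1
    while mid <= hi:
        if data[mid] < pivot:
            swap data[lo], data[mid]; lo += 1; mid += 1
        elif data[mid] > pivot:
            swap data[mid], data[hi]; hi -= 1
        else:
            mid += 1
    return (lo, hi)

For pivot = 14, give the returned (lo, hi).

lo=0 mid=0 hi=5
15>14: swap(0,5), hi=4 ⇒ 8 14 13 12 10 15
8<14: swap(0,0), lo=1 mid=1 ⇒ 8 14 13 12 10 15
14=14: mid=2
13<14: swap(1,2), lo=2 mid=3 ⇒ 8 13 14 12 10 15
12<14: swap(2,3), lo=3 mid=4 ⇒ 8 13 12 14 10 15
10<14: swap(3,4), lo=4 mid=5 ⇒ 8 13 12 10 14 15
done. lo=4 hi=4; data=8 13 12 10 14 15

(4, 4)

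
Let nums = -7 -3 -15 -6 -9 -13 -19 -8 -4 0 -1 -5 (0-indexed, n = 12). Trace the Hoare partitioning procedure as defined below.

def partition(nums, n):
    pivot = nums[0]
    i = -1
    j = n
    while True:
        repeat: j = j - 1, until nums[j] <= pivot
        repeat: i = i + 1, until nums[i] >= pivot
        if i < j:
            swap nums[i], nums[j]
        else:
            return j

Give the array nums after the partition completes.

-8 -19 -15 -13 -9 -6 -3 -7 -4 0 -1 -5

pivot = nums[0] = -7; i = -1, j = 12
j→7 (nums[7]=-8≤-7), i→0 (nums[0]=-7≥-7); i<j, swap → -8 -3 -15 -6 -9 -13 -19 -7 -4 0 -1 -5
j→6 (nums[6]=-19≤-7), i→1 (nums[1]=-3≥-7); i<j, swap → -8 -19 -15 -6 -9 -13 -3 -7 -4 0 -1 -5
j→5 (nums[5]=-13≤-7), i→3 (nums[3]=-6≥-7); i<j, swap → -8 -19 -15 -13 -9 -6 -3 -7 -4 0 -1 -5
j→4, i→5; i≥j, return j=4. nums = -8 -19 -15 -13 -9 -6 -3 -7 -4 0 -1 -5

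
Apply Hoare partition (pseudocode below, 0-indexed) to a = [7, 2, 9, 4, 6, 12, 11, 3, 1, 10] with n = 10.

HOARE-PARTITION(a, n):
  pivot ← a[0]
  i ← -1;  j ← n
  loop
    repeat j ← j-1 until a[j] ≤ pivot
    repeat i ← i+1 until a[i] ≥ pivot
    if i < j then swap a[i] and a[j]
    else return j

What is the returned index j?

4

pivot = a[0] = 7; i = -1, j = 10
j→8 (a[8]=1≤7), i→0 (a[0]=7≥7); i<j, swap → [1, 2, 9, 4, 6, 12, 11, 3, 7, 10]
j→7 (a[7]=3≤7), i→2 (a[2]=9≥7); i<j, swap → [1, 2, 3, 4, 6, 12, 11, 9, 7, 10]
j→4, i→5; i≥j, return j=4. a = [1, 2, 3, 4, 6, 12, 11, 9, 7, 10]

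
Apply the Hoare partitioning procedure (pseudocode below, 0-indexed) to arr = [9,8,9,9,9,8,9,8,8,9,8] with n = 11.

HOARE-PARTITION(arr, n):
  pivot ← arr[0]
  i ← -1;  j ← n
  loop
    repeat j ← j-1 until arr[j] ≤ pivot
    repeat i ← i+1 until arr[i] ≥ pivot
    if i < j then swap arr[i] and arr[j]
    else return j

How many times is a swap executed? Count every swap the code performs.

4

pivot=9
j stops at 10 (8), i stops at 0 (9); swap ⇒ [8,8,9,9,9,8,9,8,8,9,9]
j stops at 9 (9), i stops at 2 (9); swap ⇒ [8,8,9,9,9,8,9,8,8,9,9]
j stops at 8 (8), i stops at 3 (9); swap ⇒ [8,8,9,8,9,8,9,8,9,9,9]
j stops at 7 (8), i stops at 4 (9); swap ⇒ [8,8,9,8,8,8,9,9,9,9,9]
j stops at 6, i stops at 6; i≥j ⇒ return 6. arr=[8,8,9,8,8,8,9,9,9,9,9]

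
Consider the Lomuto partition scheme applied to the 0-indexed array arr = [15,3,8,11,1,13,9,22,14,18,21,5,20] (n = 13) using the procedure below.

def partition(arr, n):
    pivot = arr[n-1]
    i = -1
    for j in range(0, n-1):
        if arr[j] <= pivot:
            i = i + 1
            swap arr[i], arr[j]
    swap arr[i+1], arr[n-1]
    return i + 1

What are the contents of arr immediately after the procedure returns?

pivot=20, i=-1
j=0: 15≤20, i=0, swap(0,0) ⇒ [15,3,8,11,1,13,9,22,14,18,21,5,20]
j=1: 3≤20, i=1, swap(1,1) ⇒ [15,3,8,11,1,13,9,22,14,18,21,5,20]
j=2: 8≤20, i=2, swap(2,2) ⇒ [15,3,8,11,1,13,9,22,14,18,21,5,20]
j=3: 11≤20, i=3, swap(3,3) ⇒ [15,3,8,11,1,13,9,22,14,18,21,5,20]
j=4: 1≤20, i=4, swap(4,4) ⇒ [15,3,8,11,1,13,9,22,14,18,21,5,20]
j=5: 13≤20, i=5, swap(5,5) ⇒ [15,3,8,11,1,13,9,22,14,18,21,5,20]
j=6: 9≤20, i=6, swap(6,6) ⇒ [15,3,8,11,1,13,9,22,14,18,21,5,20]
j=7: 22>20, skip
j=8: 14≤20, i=7, swap(7,8) ⇒ [15,3,8,11,1,13,9,14,22,18,21,5,20]
j=9: 18≤20, i=8, swap(8,9) ⇒ [15,3,8,11,1,13,9,14,18,22,21,5,20]
j=10: 21>20, skip
j=11: 5≤20, i=9, swap(9,11) ⇒ [15,3,8,11,1,13,9,14,18,5,21,22,20]
swap(10,12) ⇒ [15,3,8,11,1,13,9,14,18,5,20,22,21]; return 10

[15,3,8,11,1,13,9,14,18,5,20,22,21]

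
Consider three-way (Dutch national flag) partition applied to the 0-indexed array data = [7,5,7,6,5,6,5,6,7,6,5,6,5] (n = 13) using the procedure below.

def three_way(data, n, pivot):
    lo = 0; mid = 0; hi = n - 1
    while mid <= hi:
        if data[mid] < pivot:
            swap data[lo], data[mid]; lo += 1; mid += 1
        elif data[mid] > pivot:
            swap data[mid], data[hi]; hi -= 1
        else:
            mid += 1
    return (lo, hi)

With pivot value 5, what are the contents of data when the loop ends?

[5,5,5,5,5,6,6,7,6,6,6,7,7]

pivot = 5; lo=0, mid=0, hi=12
data[mid]=7>5: swap data[0],data[12]; hi=11 → [5,5,7,6,5,6,5,6,7,6,5,6,7]
data[mid]=5=5: mid=1
data[mid]=5=5: mid=2
data[mid]=7>5: swap data[2],data[11]; hi=10 → [5,5,6,6,5,6,5,6,7,6,5,7,7]
data[mid]=6>5: swap data[2],data[10]; hi=9 → [5,5,5,6,5,6,5,6,7,6,6,7,7]
data[mid]=5=5: mid=3
data[mid]=6>5: swap data[3],data[9]; hi=8 → [5,5,5,6,5,6,5,6,7,6,6,7,7]
data[mid]=6>5: swap data[3],data[8]; hi=7 → [5,5,5,7,5,6,5,6,6,6,6,7,7]
data[mid]=7>5: swap data[3],data[7]; hi=6 → [5,5,5,6,5,6,5,7,6,6,6,7,7]
data[mid]=6>5: swap data[3],data[6]; hi=5 → [5,5,5,5,5,6,6,7,6,6,6,7,7]
data[mid]=5=5: mid=4
data[mid]=5=5: mid=5
data[mid]=6>5: swap data[5],data[5]; hi=4 → [5,5,5,5,5,6,6,7,6,6,6,7,7]
end: lo=0, hi=4; data = [5,5,5,5,5,6,6,7,6,6,6,7,7]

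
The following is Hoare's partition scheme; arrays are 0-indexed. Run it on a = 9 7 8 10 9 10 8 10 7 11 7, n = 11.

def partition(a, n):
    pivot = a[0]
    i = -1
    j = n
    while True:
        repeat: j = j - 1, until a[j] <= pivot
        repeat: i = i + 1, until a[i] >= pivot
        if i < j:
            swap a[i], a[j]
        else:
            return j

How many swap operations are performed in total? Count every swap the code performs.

pivot = a[0] = 9; i = -1, j = 11
j→10 (a[10]=7≤9), i→0 (a[0]=9≥9); i<j, swap → 7 7 8 10 9 10 8 10 7 11 9
j→8 (a[8]=7≤9), i→3 (a[3]=10≥9); i<j, swap → 7 7 8 7 9 10 8 10 10 11 9
j→6 (a[6]=8≤9), i→4 (a[4]=9≥9); i<j, swap → 7 7 8 7 8 10 9 10 10 11 9
j→4, i→5; i≥j, return j=4. a = 7 7 8 7 8 10 9 10 10 11 9

3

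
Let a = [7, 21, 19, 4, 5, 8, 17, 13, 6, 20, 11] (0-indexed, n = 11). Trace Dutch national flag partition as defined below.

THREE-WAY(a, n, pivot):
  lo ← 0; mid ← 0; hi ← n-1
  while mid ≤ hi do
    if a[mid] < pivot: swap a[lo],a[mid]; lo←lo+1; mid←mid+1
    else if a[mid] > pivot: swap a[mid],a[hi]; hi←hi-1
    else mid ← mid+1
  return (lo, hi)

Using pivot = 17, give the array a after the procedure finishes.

lo=0 mid=0 hi=10
7<17: swap(0,0), lo=1 mid=1 ⇒ [7, 21, 19, 4, 5, 8, 17, 13, 6, 20, 11]
21>17: swap(1,10), hi=9 ⇒ [7, 11, 19, 4, 5, 8, 17, 13, 6, 20, 21]
11<17: swap(1,1), lo=2 mid=2 ⇒ [7, 11, 19, 4, 5, 8, 17, 13, 6, 20, 21]
19>17: swap(2,9), hi=8 ⇒ [7, 11, 20, 4, 5, 8, 17, 13, 6, 19, 21]
20>17: swap(2,8), hi=7 ⇒ [7, 11, 6, 4, 5, 8, 17, 13, 20, 19, 21]
6<17: swap(2,2), lo=3 mid=3 ⇒ [7, 11, 6, 4, 5, 8, 17, 13, 20, 19, 21]
4<17: swap(3,3), lo=4 mid=4 ⇒ [7, 11, 6, 4, 5, 8, 17, 13, 20, 19, 21]
5<17: swap(4,4), lo=5 mid=5 ⇒ [7, 11, 6, 4, 5, 8, 17, 13, 20, 19, 21]
8<17: swap(5,5), lo=6 mid=6 ⇒ [7, 11, 6, 4, 5, 8, 17, 13, 20, 19, 21]
17=17: mid=7
13<17: swap(6,7), lo=7 mid=8 ⇒ [7, 11, 6, 4, 5, 8, 13, 17, 20, 19, 21]
done. lo=7 hi=7; a=[7, 11, 6, 4, 5, 8, 13, 17, 20, 19, 21]

[7, 11, 6, 4, 5, 8, 13, 17, 20, 19, 21]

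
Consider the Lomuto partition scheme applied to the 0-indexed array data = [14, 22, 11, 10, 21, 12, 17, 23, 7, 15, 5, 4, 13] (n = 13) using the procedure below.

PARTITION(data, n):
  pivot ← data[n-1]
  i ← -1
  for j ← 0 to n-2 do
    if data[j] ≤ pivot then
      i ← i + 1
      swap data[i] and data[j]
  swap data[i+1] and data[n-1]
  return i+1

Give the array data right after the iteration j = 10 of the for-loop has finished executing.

pivot=13, i=-1
j=0: 14>13, skip
j=1: 22>13, skip
j=2: 11≤13, i=0, swap(0,2) ⇒ [11, 22, 14, 10, 21, 12, 17, 23, 7, 15, 5, 4, 13]
j=3: 10≤13, i=1, swap(1,3) ⇒ [11, 10, 14, 22, 21, 12, 17, 23, 7, 15, 5, 4, 13]
j=4: 21>13, skip
j=5: 12≤13, i=2, swap(2,5) ⇒ [11, 10, 12, 22, 21, 14, 17, 23, 7, 15, 5, 4, 13]
j=6: 17>13, skip
j=7: 23>13, skip
j=8: 7≤13, i=3, swap(3,8) ⇒ [11, 10, 12, 7, 21, 14, 17, 23, 22, 15, 5, 4, 13]
j=9: 15>13, skip
j=10: 5≤13, i=4, swap(4,10) ⇒ [11, 10, 12, 7, 5, 14, 17, 23, 22, 15, 21, 4, 13]
(after j=10) data = [11, 10, 12, 7, 5, 14, 17, 23, 22, 15, 21, 4, 13]

[11, 10, 12, 7, 5, 14, 17, 23, 22, 15, 21, 4, 13]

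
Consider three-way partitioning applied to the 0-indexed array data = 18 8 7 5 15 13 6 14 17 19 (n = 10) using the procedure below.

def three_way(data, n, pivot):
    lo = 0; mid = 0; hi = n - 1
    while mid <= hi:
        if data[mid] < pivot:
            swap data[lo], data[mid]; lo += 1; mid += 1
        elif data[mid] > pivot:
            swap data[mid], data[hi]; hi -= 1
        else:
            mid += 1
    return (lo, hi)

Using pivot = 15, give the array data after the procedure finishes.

14 8 7 5 13 6 15 17 19 18

lo=0 mid=0 hi=9
18>15: swap(0,9), hi=8 ⇒ 19 8 7 5 15 13 6 14 17 18
19>15: swap(0,8), hi=7 ⇒ 17 8 7 5 15 13 6 14 19 18
17>15: swap(0,7), hi=6 ⇒ 14 8 7 5 15 13 6 17 19 18
14<15: swap(0,0), lo=1 mid=1 ⇒ 14 8 7 5 15 13 6 17 19 18
8<15: swap(1,1), lo=2 mid=2 ⇒ 14 8 7 5 15 13 6 17 19 18
7<15: swap(2,2), lo=3 mid=3 ⇒ 14 8 7 5 15 13 6 17 19 18
5<15: swap(3,3), lo=4 mid=4 ⇒ 14 8 7 5 15 13 6 17 19 18
15=15: mid=5
13<15: swap(4,5), lo=5 mid=6 ⇒ 14 8 7 5 13 15 6 17 19 18
6<15: swap(5,6), lo=6 mid=7 ⇒ 14 8 7 5 13 6 15 17 19 18
done. lo=6 hi=6; data=14 8 7 5 13 6 15 17 19 18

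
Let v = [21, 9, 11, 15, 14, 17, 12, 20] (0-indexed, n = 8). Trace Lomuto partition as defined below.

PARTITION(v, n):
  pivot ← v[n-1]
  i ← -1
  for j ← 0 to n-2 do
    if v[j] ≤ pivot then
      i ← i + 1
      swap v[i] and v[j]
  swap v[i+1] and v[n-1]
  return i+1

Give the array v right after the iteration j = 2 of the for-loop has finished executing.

[9, 11, 21, 15, 14, 17, 12, 20]

pivot=20, i=-1
j=0: 21>20, skip
j=1: 9≤20, i=0, swap(0,1) ⇒ [9, 21, 11, 15, 14, 17, 12, 20]
j=2: 11≤20, i=1, swap(1,2) ⇒ [9, 11, 21, 15, 14, 17, 12, 20]
(after j=2) v = [9, 11, 21, 15, 14, 17, 12, 20]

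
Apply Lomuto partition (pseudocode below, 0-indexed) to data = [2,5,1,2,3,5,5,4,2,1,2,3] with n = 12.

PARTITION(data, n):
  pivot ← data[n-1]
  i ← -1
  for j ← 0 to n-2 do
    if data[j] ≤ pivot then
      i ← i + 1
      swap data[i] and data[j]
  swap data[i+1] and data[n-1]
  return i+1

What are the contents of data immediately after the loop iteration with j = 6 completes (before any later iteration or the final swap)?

pivot = data[11] = 3; i = -1
j=0: data[0]=2 ≤ 3 → i=0, swap data[0],data[0] (no change) → [2,5,1,2,3,5,5,4,2,1,2,3]
j=1: data[1]=5 > 3 → no swap
j=2: data[2]=1 ≤ 3 → i=1, swap data[1],data[2] → [2,1,5,2,3,5,5,4,2,1,2,3]
j=3: data[3]=2 ≤ 3 → i=2, swap data[2],data[3] → [2,1,2,5,3,5,5,4,2,1,2,3]
j=4: data[4]=3 ≤ 3 → i=3, swap data[3],data[4] → [2,1,2,3,5,5,5,4,2,1,2,3]
j=5: data[5]=5 > 3 → no swap
j=6: data[6]=5 > 3 → no swap
(after j=6) data = [2,1,2,3,5,5,5,4,2,1,2,3]

[2,1,2,3,5,5,5,4,2,1,2,3]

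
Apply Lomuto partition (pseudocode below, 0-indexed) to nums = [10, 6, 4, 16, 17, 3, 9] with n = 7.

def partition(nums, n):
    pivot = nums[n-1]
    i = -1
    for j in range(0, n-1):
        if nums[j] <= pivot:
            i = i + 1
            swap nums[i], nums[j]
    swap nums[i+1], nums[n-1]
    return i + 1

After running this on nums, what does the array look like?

pivot=9, i=-1
j=0: 10>9, skip
j=1: 6≤9, i=0, swap(0,1) ⇒ [6, 10, 4, 16, 17, 3, 9]
j=2: 4≤9, i=1, swap(1,2) ⇒ [6, 4, 10, 16, 17, 3, 9]
j=3: 16>9, skip
j=4: 17>9, skip
j=5: 3≤9, i=2, swap(2,5) ⇒ [6, 4, 3, 16, 17, 10, 9]
swap(3,6) ⇒ [6, 4, 3, 9, 17, 10, 16]; return 3

[6, 4, 3, 9, 17, 10, 16]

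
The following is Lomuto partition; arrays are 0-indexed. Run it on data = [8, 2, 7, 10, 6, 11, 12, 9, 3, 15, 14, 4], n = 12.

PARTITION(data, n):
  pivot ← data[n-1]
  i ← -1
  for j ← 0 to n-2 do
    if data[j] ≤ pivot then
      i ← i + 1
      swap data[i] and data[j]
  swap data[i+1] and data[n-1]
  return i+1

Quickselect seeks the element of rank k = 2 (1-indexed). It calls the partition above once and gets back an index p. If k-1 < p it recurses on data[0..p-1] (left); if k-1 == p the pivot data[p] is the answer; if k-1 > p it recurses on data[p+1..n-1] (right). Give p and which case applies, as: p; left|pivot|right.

2; left

pivot = data[11] = 4; i = -1
j=0: data[0]=8 > 4 → no swap
j=1: data[1]=2 ≤ 4 → i=0, swap data[0],data[1] → [2, 8, 7, 10, 6, 11, 12, 9, 3, 15, 14, 4]
j=2: data[2]=7 > 4 → no swap
j=3: data[3]=10 > 4 → no swap
j=4: data[4]=6 > 4 → no swap
j=5: data[5]=11 > 4 → no swap
j=6: data[6]=12 > 4 → no swap
j=7: data[7]=9 > 4 → no swap
j=8: data[8]=3 ≤ 4 → i=1, swap data[1],data[8] → [2, 3, 7, 10, 6, 11, 12, 9, 8, 15, 14, 4]
j=9: data[9]=15 > 4 → no swap
j=10: data[10]=14 > 4 → no swap
final swap data[2],data[11] → [2, 3, 4, 10, 6, 11, 12, 9, 8, 15, 14, 7]; return 2
p = 2; k-1 = 1 < 2 ⇒ left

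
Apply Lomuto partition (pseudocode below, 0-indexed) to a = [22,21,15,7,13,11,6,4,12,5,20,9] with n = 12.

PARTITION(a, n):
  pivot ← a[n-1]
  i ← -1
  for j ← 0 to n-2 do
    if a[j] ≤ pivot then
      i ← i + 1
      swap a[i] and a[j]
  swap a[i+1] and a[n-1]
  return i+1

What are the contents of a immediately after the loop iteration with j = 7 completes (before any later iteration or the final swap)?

[7,6,4,22,13,11,21,15,12,5,20,9]

pivot=9, i=-1
j=0: 22>9, skip
j=1: 21>9, skip
j=2: 15>9, skip
j=3: 7≤9, i=0, swap(0,3) ⇒ [7,21,15,22,13,11,6,4,12,5,20,9]
j=4: 13>9, skip
j=5: 11>9, skip
j=6: 6≤9, i=1, swap(1,6) ⇒ [7,6,15,22,13,11,21,4,12,5,20,9]
j=7: 4≤9, i=2, swap(2,7) ⇒ [7,6,4,22,13,11,21,15,12,5,20,9]
(after j=7) a = [7,6,4,22,13,11,21,15,12,5,20,9]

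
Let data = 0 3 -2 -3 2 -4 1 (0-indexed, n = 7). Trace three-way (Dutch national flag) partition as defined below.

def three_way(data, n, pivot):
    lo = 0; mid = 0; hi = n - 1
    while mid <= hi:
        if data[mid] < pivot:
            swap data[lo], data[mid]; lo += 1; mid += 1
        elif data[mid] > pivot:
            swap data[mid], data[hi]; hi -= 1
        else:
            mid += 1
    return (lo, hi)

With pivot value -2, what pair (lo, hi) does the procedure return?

(2, 2)

lo=0 mid=0 hi=6
0>-2: swap(0,6), hi=5 ⇒ 1 3 -2 -3 2 -4 0
1>-2: swap(0,5), hi=4 ⇒ -4 3 -2 -3 2 1 0
-4<-2: swap(0,0), lo=1 mid=1 ⇒ -4 3 -2 -3 2 1 0
3>-2: swap(1,4), hi=3 ⇒ -4 2 -2 -3 3 1 0
2>-2: swap(1,3), hi=2 ⇒ -4 -3 -2 2 3 1 0
-3<-2: swap(1,1), lo=2 mid=2 ⇒ -4 -3 -2 2 3 1 0
-2=-2: mid=3
done. lo=2 hi=2; data=-4 -3 -2 2 3 1 0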